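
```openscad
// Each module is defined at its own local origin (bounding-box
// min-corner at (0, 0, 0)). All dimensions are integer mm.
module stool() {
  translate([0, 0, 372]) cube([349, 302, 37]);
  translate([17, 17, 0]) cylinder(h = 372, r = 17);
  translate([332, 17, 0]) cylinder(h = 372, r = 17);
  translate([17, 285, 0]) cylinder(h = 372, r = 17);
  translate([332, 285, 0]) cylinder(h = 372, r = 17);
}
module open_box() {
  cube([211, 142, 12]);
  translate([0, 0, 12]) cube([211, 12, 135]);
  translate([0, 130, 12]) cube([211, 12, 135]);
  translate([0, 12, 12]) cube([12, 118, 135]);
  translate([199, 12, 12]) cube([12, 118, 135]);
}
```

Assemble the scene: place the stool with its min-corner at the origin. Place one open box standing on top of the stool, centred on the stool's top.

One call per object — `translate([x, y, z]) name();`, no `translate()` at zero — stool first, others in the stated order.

stool();
translate([69, 80, 409]) open_box();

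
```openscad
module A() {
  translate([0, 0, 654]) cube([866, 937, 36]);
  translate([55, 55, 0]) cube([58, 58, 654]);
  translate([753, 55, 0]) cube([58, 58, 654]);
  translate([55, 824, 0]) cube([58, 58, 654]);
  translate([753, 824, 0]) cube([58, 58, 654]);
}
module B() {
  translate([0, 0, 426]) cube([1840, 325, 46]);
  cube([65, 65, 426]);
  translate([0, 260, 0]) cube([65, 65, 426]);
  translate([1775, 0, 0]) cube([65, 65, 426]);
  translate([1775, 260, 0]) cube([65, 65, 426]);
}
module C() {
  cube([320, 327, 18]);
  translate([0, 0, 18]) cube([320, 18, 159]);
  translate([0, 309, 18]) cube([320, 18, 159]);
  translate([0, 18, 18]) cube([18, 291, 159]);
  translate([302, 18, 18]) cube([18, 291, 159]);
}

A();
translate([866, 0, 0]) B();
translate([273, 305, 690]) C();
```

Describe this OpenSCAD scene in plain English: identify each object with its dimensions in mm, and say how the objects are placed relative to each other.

A is a rectangular dining table. The top is 866×937×36 mm with its upper surface at z = 690 mm. It stands on four 58×58 mm square legs, each inset 55 mm from the nearest pair of top edges, running from the floor to the underside of the top.

B is a bench: a 1840×325 mm seat slab, 46 mm thick, top at z = 472 mm, on four 65×65 mm square legs flush with the seat corners and standing on z = 0.

C is an open storage box with external size 320×327×177 mm and wall thickness 18 mm (the base is also 18 mm thick). The base covers the whole footprint; the four walls stand on the base, with the y-facing walls full-width and the x-facing walls fitting between their inner faces.

The bench is against the table's +x side, with their −y faces flush. The open box is on top of the table, centred.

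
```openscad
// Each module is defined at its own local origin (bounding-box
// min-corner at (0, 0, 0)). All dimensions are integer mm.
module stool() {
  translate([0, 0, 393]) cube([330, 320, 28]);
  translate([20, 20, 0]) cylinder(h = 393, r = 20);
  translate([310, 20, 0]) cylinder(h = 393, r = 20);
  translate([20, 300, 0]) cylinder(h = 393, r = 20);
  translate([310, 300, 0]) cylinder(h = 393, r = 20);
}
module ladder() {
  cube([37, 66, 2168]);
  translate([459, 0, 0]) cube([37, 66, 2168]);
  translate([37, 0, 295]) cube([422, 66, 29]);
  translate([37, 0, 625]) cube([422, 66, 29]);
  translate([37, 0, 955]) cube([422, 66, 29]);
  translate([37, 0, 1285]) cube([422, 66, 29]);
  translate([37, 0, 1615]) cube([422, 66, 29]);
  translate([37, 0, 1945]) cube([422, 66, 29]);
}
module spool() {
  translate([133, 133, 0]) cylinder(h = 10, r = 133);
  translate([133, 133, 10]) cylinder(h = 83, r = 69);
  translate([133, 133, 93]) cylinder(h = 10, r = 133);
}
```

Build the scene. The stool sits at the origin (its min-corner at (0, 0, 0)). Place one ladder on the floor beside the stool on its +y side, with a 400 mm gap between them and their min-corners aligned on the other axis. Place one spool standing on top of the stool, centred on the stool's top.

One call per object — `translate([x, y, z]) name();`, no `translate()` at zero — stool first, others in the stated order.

stool();
translate([0, 720, 0]) ladder();
translate([32, 27, 421]) spool();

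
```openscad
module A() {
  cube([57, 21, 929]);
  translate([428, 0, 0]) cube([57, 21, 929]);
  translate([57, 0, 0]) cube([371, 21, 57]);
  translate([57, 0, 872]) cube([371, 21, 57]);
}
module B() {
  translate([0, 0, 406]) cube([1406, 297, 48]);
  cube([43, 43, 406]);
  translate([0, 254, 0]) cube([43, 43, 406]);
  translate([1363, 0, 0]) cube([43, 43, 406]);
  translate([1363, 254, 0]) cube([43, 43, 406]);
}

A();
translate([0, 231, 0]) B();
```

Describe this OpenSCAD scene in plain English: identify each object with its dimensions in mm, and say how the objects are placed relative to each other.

A is a picture frame with a 371×815 mm rectangular opening (x by z) and a uniform 57 mm border on every side. Frame depth is 21 mm along y. It is built from two vertical stiles running the full outside height and two horizontal rails spanning the gap between the stiles.

B is a long wooden bench with a 1406 mm (x) × 297 mm (y) seat, 48 mm thick, its top surface 454 mm above the floor. Four 43 mm square legs at the seat corners, flush with the edges, run from z = 0 to the seat underside.

The bench is on the floor beside the picture frame on its +y side.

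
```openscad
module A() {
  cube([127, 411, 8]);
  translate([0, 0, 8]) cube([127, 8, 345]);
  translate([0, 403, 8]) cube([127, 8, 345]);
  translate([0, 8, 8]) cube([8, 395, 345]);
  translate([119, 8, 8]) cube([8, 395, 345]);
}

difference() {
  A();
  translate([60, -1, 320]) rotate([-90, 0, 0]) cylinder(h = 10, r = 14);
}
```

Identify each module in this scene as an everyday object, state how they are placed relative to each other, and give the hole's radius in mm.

A is an open box. The open box has a circular hole through its front wall. The hole's radius is 14 mm.

The subtracted cylinder has r = 14 mm.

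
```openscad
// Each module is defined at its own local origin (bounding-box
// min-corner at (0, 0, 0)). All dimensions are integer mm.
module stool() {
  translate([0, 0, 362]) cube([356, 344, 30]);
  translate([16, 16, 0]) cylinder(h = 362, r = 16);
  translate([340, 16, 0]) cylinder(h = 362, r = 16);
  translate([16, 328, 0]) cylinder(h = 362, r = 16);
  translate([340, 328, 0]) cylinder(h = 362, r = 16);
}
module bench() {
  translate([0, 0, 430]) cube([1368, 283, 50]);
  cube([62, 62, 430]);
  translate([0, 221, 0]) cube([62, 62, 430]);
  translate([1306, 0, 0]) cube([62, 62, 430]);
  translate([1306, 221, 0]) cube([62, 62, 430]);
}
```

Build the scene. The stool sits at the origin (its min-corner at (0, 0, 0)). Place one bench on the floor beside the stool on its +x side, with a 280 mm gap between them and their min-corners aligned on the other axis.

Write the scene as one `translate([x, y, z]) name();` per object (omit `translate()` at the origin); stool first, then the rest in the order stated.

stool();
translate([636, 0, 0]) bench();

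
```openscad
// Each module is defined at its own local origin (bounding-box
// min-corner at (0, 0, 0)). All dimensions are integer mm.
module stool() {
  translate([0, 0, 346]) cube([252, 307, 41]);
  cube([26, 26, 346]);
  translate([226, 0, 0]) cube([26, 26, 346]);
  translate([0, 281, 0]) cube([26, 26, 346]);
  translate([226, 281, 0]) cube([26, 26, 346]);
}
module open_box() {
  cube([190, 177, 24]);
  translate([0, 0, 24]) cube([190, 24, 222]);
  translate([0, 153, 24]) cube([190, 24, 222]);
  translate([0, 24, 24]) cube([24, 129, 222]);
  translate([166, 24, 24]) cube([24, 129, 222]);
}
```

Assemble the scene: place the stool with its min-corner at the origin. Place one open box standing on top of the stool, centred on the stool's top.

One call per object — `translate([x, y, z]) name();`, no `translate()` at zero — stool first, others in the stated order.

stool();
translate([31, 65, 387]) open_box();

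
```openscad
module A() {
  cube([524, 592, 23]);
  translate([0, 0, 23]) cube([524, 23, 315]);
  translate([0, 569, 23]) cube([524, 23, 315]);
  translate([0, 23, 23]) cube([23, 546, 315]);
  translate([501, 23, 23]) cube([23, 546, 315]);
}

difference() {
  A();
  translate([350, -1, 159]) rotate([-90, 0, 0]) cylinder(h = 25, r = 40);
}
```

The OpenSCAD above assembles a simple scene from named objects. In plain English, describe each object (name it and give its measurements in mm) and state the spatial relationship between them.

A is an open-topped rectangular box: outside dimensions 524×592×338 mm, with a uniform wall and base thickness of 23 mm. The base is a full 524×592 slab on the floor; four walls sit on top of the base. The front and back walls (the −y and +y sides) span the full width; the two side walls fit between them.

The open box has a circular hole of radius 40 mm through its front wall, centred at (x = 350, z = 159).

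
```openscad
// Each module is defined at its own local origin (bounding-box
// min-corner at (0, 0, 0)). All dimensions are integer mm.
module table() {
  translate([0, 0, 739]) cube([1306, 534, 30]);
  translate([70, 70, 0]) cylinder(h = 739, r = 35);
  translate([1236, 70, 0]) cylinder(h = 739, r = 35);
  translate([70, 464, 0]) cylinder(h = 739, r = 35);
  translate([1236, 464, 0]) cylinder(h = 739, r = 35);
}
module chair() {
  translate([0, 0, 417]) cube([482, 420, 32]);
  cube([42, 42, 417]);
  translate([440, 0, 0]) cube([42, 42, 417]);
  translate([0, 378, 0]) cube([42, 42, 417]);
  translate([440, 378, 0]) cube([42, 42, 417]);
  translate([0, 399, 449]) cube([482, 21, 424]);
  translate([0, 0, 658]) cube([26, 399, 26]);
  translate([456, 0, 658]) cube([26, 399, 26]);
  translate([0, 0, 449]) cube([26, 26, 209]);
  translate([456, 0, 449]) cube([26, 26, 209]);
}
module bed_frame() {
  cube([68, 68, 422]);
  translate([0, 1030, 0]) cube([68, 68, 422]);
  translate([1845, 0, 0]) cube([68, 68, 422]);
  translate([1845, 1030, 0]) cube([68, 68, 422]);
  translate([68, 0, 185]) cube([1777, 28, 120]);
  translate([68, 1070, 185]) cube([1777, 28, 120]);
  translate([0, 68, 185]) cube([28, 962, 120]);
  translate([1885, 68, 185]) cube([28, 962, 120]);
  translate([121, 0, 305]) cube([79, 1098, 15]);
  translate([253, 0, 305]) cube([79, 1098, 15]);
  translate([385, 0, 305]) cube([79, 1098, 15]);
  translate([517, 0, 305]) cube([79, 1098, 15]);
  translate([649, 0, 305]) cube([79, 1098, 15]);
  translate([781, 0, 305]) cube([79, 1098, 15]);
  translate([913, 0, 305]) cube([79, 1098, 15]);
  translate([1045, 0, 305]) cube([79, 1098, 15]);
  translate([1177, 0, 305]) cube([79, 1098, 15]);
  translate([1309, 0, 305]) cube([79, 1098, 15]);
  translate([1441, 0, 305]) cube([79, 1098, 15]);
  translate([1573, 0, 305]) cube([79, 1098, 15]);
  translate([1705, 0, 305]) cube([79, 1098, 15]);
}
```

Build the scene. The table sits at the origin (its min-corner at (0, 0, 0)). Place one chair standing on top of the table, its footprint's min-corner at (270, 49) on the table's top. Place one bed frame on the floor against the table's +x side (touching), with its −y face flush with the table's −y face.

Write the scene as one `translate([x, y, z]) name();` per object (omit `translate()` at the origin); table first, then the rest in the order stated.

table();
translate([270, 49, 769]) chair();
translate([1306, 0, 0]) bed_frame();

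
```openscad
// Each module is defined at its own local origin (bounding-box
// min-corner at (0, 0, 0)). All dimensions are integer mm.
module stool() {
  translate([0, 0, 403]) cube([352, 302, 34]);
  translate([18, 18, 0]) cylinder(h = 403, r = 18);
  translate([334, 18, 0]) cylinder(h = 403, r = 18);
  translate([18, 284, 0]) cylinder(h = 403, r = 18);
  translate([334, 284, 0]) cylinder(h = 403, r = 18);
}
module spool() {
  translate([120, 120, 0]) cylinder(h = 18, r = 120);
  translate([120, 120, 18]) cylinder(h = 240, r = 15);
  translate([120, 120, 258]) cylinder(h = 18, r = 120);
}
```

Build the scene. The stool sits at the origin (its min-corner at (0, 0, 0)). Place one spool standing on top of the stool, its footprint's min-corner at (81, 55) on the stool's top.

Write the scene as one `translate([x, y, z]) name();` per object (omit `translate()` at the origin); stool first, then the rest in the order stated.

stool();
translate([81, 55, 437]) spool();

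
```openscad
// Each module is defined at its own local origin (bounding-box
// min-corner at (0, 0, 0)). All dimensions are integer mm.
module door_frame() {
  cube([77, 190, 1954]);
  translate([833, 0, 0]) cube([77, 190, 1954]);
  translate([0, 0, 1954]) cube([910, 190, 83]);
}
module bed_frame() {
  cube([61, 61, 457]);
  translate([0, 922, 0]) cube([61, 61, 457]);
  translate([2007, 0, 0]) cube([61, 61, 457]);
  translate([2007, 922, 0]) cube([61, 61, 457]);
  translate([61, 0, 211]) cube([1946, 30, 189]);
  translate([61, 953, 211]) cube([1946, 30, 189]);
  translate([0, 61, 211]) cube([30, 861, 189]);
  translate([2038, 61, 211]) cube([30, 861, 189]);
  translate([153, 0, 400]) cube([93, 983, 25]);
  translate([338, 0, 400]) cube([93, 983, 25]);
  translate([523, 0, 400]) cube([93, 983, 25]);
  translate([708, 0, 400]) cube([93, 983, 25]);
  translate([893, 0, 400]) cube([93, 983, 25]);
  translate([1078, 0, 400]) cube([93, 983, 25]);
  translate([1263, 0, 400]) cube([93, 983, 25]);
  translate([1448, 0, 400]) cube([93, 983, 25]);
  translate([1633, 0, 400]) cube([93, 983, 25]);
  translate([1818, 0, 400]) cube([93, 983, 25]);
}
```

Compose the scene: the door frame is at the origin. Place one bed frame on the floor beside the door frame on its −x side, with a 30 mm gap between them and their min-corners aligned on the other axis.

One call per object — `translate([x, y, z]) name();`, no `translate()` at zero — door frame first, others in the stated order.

door_frame();
translate([-2098, 0, 0]) bed_frame();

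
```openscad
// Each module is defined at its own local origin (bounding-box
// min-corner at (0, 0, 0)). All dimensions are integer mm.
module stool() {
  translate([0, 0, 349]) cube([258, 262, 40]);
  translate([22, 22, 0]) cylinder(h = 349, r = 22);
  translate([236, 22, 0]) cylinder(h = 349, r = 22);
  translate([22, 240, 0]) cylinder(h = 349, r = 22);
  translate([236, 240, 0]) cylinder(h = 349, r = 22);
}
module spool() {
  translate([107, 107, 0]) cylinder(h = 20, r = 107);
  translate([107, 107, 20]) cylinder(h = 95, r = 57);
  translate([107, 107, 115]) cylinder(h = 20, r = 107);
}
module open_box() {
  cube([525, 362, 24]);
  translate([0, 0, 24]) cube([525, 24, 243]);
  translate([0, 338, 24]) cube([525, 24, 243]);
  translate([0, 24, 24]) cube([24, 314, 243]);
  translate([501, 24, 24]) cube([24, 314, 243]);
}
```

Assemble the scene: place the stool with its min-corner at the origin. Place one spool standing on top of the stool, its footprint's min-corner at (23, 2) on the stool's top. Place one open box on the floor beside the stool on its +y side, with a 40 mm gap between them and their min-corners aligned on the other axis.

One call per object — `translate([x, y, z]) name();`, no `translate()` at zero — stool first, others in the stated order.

stool();
translate([23, 2, 389]) spool();
translate([0, 302, 0]) open_box();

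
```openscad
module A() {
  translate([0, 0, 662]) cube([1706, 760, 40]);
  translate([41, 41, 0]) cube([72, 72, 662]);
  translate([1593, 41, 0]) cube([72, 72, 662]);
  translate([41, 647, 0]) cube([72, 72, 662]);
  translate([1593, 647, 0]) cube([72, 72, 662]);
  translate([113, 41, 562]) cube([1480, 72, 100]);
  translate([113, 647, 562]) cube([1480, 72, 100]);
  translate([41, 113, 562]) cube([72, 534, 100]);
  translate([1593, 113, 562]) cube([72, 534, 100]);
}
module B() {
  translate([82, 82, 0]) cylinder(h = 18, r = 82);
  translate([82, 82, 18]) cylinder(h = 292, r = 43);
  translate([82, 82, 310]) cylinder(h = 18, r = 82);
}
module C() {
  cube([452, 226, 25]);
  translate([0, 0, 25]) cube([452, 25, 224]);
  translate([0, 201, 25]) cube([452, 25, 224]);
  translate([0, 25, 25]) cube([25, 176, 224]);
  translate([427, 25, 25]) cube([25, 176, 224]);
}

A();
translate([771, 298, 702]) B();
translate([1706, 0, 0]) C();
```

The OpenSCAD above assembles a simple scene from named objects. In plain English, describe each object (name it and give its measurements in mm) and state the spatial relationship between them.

A is a table: top 1706 mm (x) × 760 mm (y), 40 mm thick, upper face at z = 702 mm, on four 72×72 mm square legs, each inset 41 mm from the nearest pair of top edges, running from z = 0 to the bottom of the top. Four apron rails, 72 mm thick and 100 mm tall, run between adjacent legs with their top edges flush with the underside of the top and their outer faces flush with the legs' outer faces.

B is a spool: two coaxial disc flanges of radius 82 mm and thickness 18 mm, joined by a core cylinder of radius 43 mm and height 292 mm. The lower flange rests on z = 0 and the three cylinders share a vertical axis.

C is an open-topped rectangular box: outside dimensions 452×226×249 mm, with a uniform wall and base thickness of 25 mm. The base is a full 452×226 slab on the floor; four walls sit on top of the base. The front and back walls (the −y and +y sides) span the full width; the two side walls fit between them.

The spool is on top of the table, centred. The open box is against the table's +x side, with their −y faces flush.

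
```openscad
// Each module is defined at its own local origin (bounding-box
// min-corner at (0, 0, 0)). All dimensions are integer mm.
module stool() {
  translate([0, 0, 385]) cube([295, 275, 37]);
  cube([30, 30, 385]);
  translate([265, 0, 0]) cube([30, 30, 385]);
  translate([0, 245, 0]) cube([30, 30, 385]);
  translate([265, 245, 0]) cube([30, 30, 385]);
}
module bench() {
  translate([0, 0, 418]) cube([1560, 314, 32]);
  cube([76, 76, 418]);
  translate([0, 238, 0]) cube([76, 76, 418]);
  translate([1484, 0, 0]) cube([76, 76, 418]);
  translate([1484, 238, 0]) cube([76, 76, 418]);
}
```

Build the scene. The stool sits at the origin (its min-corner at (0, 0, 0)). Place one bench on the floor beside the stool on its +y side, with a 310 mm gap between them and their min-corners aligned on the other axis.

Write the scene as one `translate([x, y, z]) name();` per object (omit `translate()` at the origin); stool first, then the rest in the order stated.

stool();
translate([0, 585, 0]) bench();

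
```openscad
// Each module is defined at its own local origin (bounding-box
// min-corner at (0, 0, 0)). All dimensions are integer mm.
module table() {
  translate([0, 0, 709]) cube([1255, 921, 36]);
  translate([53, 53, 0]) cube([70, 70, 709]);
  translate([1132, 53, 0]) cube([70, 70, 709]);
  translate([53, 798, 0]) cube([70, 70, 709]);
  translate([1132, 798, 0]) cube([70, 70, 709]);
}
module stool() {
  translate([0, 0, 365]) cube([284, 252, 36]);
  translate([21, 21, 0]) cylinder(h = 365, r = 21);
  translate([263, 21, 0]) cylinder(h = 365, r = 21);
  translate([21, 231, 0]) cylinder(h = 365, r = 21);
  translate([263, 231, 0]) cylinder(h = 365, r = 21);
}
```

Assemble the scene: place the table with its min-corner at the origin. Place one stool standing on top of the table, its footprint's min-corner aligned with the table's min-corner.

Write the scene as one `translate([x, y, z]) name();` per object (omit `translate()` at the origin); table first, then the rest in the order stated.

table();
translate([0, 0, 745]) stool();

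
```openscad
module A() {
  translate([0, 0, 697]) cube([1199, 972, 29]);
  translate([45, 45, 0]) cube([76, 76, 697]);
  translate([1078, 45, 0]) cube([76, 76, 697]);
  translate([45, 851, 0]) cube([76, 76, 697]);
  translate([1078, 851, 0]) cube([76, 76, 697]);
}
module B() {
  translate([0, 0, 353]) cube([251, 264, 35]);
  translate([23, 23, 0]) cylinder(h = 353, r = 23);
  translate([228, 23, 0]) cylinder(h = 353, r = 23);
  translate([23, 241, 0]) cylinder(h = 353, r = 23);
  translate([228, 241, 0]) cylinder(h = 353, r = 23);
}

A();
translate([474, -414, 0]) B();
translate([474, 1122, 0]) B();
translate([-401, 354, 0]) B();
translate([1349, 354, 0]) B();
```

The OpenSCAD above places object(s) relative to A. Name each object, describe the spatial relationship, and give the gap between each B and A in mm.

A is a table. B is a stool. Four stools sit around the table at the −y, +y, −x, +x sides. The gap between each stool and the table is 150 mm.

Each stool's nearest face is 150 mm from the table's bounding box.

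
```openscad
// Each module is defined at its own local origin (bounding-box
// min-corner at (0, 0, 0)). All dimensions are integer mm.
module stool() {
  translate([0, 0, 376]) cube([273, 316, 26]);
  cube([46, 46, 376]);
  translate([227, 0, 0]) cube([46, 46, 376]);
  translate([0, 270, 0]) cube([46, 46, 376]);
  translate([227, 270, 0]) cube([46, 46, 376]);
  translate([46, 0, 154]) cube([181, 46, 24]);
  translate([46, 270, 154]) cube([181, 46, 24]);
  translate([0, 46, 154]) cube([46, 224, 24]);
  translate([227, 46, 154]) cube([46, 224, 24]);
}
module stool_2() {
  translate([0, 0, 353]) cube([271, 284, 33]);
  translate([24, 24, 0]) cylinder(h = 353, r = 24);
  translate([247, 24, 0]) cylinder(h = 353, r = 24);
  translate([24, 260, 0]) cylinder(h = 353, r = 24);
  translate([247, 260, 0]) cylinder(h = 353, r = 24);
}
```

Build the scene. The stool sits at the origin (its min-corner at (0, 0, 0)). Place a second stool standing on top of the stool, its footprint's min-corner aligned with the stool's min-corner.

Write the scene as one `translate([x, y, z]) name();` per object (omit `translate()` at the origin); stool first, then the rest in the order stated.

stool();
translate([0, 0, 402]) stool_2();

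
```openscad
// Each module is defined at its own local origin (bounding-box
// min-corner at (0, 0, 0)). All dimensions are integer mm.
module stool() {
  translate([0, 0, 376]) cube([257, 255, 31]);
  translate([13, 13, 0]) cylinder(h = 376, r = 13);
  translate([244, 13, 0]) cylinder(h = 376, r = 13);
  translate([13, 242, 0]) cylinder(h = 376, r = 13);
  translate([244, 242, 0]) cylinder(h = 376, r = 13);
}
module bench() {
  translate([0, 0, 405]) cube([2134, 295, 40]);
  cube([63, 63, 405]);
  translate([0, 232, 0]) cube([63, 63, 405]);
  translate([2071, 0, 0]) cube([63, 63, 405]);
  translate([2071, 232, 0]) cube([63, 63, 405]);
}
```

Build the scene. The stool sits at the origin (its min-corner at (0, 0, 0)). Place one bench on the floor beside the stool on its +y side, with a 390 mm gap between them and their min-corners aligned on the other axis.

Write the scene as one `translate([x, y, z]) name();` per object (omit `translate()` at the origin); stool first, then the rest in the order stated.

stool();
translate([0, 645, 0]) bench();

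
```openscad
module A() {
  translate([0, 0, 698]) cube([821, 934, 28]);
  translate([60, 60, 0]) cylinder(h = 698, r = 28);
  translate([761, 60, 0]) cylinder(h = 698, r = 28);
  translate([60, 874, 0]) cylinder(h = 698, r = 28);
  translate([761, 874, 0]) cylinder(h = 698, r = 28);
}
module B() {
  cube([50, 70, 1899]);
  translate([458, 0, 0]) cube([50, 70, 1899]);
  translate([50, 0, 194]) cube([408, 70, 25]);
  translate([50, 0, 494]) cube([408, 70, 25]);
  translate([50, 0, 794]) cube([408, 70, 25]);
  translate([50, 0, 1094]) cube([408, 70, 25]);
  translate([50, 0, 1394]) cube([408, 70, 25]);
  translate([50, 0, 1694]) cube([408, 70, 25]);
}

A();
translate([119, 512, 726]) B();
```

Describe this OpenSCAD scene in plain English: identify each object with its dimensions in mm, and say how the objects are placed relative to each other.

A is a table with a 821×934 mm rectangular top, 28 mm thick, top surface at z = 726 mm, supported by four round legs of 56 mm diameter, each leg's bounding box inset 32 mm from the nearest pair of top edges, running from the floor.

B is a wooden ladder with two side rails of 50×70 mm section and 1899 mm height, set 508 mm apart overall. Between them run 6 rectangular rungs (70 mm deep, 25 mm thick), front faces flush with the rails' −y face. The bottom of the first rung is 194 mm above the floor and each subsequent rung is 300 mm higher than the one below.

The ladder is on top of the table.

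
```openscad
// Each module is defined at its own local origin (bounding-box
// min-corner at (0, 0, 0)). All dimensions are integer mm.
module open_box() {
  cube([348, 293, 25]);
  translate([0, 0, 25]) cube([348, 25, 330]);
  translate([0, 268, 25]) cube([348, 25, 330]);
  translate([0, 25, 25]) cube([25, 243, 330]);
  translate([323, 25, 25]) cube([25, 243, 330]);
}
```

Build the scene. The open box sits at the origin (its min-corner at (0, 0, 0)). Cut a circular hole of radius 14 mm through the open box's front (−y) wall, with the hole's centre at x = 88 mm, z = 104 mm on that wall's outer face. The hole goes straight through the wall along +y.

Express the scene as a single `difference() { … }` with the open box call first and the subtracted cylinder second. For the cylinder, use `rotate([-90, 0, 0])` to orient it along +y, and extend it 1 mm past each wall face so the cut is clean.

difference() {
  open_box();
  translate([88, -1, 104]) rotate([-90, 0, 0]) cylinder(h = 27, r = 14);
}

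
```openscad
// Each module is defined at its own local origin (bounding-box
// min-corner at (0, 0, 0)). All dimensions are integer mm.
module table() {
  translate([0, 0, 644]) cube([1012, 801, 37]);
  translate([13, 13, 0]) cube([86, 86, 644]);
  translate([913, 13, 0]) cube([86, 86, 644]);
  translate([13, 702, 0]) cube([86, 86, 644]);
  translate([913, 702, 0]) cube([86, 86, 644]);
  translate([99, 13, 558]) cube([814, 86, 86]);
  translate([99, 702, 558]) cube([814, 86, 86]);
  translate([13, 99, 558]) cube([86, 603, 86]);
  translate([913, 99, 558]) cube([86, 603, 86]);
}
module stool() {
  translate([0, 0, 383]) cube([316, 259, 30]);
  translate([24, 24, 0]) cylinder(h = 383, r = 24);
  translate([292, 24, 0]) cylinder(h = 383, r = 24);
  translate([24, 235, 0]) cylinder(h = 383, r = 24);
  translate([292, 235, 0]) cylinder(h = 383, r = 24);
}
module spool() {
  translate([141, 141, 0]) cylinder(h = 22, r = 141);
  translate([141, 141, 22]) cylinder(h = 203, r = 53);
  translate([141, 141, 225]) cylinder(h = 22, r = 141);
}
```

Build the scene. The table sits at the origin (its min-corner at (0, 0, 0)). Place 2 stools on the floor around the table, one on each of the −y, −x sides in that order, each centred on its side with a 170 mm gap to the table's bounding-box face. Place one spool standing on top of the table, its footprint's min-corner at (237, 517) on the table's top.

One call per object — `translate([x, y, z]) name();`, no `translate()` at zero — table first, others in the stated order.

table();
translate([348, -429, 0]) stool();
translate([-486, 271, 0]) stool();
translate([237, 517, 681]) spool();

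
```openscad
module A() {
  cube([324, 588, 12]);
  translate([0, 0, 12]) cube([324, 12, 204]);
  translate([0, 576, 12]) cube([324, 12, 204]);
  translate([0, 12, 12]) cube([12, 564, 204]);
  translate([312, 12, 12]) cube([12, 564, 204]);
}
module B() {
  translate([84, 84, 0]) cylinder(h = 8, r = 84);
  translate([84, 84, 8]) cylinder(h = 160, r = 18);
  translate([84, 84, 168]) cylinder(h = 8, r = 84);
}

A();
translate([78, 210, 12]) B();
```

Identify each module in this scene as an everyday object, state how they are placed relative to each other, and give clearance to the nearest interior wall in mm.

A is an open box. B is a spool. The spool sits inside the open box, centred. The clearance to the nearest interior wall is 66 mm.

Clearances: x = 66, y = 198; minimum 66 mm.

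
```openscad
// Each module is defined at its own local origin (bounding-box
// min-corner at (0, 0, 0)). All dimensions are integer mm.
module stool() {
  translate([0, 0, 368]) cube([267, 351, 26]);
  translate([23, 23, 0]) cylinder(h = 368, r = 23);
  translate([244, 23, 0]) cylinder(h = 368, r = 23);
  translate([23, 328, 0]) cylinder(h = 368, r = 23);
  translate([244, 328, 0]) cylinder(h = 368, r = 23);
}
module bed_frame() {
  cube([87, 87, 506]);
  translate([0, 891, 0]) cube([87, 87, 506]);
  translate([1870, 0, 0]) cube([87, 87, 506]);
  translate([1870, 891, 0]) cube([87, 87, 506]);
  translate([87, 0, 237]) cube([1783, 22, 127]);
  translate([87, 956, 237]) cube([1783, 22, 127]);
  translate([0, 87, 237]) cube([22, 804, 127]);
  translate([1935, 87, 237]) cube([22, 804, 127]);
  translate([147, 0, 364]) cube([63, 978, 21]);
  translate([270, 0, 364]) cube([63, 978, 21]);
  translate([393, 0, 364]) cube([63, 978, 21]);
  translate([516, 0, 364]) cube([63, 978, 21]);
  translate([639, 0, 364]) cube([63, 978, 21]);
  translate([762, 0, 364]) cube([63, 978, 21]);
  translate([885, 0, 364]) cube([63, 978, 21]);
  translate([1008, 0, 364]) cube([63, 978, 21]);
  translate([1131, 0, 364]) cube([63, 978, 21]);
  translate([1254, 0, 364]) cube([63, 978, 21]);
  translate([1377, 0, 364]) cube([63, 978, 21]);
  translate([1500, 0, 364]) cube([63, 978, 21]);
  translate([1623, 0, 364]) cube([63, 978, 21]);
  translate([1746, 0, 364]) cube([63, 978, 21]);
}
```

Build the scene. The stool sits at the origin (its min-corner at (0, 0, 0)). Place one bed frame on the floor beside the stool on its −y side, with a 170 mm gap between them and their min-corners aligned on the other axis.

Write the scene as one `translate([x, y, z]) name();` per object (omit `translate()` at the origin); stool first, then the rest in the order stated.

stool();
translate([0, -1148, 0]) bed_frame();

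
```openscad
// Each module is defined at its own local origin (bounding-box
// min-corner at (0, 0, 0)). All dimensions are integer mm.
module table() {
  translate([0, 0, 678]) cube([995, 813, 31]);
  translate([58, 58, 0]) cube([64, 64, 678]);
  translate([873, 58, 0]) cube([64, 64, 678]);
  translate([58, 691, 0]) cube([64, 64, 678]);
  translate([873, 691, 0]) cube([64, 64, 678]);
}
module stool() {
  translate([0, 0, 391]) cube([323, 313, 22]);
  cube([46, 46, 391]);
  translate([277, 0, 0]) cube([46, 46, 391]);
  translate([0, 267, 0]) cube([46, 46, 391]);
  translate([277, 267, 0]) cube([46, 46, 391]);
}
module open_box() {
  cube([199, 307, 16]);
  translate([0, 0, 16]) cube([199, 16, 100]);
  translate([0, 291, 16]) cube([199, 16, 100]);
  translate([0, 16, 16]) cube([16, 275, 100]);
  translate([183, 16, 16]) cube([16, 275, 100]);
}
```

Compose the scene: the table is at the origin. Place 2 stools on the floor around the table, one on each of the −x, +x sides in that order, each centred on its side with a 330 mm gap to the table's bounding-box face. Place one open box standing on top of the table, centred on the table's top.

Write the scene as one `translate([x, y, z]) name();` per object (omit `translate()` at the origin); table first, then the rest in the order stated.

table();
translate([-653, 250, 0]) stool();
translate([1325, 250, 0]) stool();
translate([398, 253, 709]) open_box();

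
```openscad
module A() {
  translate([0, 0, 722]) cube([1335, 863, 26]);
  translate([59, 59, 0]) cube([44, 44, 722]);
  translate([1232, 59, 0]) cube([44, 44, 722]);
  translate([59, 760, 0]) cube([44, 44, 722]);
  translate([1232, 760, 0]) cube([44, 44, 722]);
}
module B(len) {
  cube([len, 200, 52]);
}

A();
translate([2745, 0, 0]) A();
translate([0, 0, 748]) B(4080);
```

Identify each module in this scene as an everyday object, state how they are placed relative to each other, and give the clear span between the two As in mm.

Second table starts at x = 2745; first ends at x = 1335; clear span = 2745 − 1335 = 1410 mm.

A is a table. B is a beam. A beam spans the tops of two tables. The clear span between the two tables is 1410 mm.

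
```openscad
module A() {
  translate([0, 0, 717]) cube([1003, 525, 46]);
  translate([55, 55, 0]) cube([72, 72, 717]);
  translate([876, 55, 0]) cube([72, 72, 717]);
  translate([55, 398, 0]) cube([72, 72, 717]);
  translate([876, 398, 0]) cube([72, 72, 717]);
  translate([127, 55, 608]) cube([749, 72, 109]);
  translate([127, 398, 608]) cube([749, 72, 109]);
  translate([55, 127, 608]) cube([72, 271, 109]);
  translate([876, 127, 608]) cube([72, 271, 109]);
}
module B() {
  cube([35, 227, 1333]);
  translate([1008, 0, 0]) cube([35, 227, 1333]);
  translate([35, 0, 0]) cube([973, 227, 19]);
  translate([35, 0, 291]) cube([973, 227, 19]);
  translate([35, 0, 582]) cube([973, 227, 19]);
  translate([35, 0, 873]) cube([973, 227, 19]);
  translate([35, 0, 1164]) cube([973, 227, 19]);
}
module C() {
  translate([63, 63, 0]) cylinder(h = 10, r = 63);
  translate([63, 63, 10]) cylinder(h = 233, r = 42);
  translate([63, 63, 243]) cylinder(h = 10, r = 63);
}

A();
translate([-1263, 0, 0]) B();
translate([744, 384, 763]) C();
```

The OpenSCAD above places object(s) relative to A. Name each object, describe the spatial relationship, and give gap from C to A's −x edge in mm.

The spool's min-x is at 744; the table's min-x is 0; gap = 744 mm.

A is a table. B is a bookshelf. C is a spool. The bookshelf is on the floor beside the table on its −x side. The spool is on top of the table. The gap from the spool to the table's −x edge is 744 mm.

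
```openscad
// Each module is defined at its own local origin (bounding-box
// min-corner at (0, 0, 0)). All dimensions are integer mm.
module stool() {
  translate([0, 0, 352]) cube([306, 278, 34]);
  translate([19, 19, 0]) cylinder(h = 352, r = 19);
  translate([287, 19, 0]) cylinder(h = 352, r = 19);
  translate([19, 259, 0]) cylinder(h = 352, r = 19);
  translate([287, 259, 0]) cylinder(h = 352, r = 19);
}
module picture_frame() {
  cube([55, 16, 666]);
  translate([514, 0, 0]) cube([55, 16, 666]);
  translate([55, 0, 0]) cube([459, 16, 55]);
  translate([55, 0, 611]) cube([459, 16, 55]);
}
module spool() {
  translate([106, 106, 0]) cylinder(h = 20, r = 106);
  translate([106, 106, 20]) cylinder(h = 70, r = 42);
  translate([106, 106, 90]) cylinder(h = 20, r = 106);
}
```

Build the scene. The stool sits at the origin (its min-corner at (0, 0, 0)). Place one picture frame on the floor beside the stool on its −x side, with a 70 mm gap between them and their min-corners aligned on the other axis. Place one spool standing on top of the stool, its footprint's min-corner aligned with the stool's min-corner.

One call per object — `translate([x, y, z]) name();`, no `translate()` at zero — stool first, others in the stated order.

stool();
translate([-639, 0, 0]) picture_frame();
translate([0, 0, 386]) spool();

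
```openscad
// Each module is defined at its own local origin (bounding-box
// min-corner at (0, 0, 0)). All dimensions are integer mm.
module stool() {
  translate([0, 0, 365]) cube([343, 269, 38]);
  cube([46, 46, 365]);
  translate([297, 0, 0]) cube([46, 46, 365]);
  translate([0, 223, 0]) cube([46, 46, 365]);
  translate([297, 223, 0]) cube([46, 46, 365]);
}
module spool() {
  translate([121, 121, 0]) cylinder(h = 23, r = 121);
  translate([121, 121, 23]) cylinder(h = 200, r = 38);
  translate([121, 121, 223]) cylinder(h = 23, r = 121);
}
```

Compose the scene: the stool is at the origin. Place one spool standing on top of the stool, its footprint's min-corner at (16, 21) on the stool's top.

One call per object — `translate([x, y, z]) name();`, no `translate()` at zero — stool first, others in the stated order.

stool();
translate([16, 21, 403]) spool();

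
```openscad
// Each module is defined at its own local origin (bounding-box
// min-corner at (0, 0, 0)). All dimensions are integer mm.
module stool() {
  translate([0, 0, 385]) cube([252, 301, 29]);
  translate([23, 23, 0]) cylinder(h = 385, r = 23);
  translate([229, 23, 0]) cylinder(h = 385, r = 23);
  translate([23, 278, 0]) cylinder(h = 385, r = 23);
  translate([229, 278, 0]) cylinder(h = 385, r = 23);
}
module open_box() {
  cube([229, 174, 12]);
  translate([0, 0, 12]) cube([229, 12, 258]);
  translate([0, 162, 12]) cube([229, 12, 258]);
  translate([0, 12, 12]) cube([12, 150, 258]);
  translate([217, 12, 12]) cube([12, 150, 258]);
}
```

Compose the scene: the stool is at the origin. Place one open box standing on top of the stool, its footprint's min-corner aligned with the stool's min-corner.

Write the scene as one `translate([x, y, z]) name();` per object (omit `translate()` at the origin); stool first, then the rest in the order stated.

stool();
translate([0, 0, 414]) open_box();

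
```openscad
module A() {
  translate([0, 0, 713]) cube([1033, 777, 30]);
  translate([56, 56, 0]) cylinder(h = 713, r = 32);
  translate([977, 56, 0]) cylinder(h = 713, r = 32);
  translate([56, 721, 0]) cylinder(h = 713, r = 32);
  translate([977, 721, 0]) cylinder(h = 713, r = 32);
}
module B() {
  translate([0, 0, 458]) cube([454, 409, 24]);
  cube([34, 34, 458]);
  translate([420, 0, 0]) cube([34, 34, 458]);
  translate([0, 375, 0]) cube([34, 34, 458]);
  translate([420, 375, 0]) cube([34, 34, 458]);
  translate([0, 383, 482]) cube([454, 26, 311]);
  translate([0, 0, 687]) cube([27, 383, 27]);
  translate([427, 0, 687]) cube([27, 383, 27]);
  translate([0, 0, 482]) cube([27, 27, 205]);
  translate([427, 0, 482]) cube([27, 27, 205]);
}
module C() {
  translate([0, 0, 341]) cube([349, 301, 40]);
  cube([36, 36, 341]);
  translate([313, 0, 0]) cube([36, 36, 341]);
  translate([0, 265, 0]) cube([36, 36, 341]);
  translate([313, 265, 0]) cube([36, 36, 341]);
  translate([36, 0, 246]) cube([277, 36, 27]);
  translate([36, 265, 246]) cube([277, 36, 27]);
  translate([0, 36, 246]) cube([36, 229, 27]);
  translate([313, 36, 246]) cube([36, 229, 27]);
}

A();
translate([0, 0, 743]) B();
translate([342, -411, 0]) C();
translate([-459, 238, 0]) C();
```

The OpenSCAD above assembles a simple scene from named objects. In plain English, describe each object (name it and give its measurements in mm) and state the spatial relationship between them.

A is a table with a 1033×777 mm rectangular top, 30 mm thick, top surface at z = 743 mm, supported by four round legs of 64 mm diameter, each leg's bounding box inset 24 mm from the nearest pair of top edges, running from the floor.

B is a chair. The seat is a 454×409×24 mm slab with its top at z = 482 mm, on four 34×34 mm corner legs (flush with the seat edges, standing on z = 0). A flat backrest 26 mm thick, 311 mm tall, spans the full seat width and rises from the seat top along its +y edge, rear face flush with the rear of the seat. Two armrests of 27×27 mm section run along each side from the seat's front edge to the front of the backrest, top faces 232 mm above the seat top and outer faces flush with the seat's x-edges; a 27×27 mm post under the front of each armrest stands on the seat at the front corner.

C is a simple wooden stool: a rectangular seat 349 mm (x) by 301 mm (y), 40 mm thick, top face at z = 381 mm, on four square legs, each 36×36 mm in cross-section. The legs rest on z = 0, each flush with a corner of the seat. Four stretchers, 36 mm wide and 27 mm tall, connect adjacent legs with their undersides at z = 246 mm, each running between the inner faces of the legs it joins and aligned with the legs' outer faces on the other axis.

The chair is on top of the table. Two stools sit around the table at the −y, −x sides.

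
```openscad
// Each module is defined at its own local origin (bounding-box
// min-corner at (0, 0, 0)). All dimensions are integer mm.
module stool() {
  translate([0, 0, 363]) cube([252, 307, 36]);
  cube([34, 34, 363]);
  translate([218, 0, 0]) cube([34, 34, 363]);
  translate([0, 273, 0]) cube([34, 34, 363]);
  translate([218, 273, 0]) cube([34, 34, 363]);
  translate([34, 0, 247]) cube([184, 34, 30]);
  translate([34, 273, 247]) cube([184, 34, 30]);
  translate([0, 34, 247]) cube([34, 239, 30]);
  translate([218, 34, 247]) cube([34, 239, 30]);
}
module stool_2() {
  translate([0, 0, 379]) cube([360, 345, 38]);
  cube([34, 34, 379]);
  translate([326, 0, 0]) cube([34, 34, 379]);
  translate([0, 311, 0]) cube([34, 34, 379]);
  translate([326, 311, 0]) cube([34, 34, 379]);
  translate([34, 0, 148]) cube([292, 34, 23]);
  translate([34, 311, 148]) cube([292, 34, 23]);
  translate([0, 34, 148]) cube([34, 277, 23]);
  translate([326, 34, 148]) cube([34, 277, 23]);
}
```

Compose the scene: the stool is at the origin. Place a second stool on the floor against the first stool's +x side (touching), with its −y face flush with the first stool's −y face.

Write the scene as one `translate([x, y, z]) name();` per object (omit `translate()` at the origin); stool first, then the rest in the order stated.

stool();
translate([252, 0, 0]) stool_2();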